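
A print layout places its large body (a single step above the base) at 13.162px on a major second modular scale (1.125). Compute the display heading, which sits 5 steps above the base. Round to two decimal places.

13.162 × 1.125⁴ = 13.162 × 1.60181 ≈ 21.083

21.08px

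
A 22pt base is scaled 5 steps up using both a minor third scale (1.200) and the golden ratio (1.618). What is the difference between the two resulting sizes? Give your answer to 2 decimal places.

189.22pt

Minor third: 22.0 × 1.200⁵ = 54.7430pt
Golden ratio: 22.0 × 1.618⁵ = 243.9581pt
Difference: 243.9581 − 54.7430 = 189.2151pt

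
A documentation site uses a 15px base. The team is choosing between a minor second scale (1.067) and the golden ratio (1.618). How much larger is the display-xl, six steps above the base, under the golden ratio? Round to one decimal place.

247.0px

Minor second: 15.0 × 1.067⁶ = 22.135px
Golden ratio: 15.0 × 1.618⁶ = 269.130px
Difference: 269.130 − 22.135 = 246.995px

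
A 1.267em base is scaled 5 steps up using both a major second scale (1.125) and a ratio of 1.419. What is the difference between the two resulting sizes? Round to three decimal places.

Major second: 1.267 × 1.125⁵ = 2.28318em
At 1.419: 1.267 × 1.419⁵ = 7.28935em
Difference: 7.28935 − 2.28318 = 5.00617em

5.006em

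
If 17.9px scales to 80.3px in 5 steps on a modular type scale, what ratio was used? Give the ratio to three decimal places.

The ratio satisfies 17.9 × r⁵ = 80.3, so r = (80.3 / 17.9)^(1/5).
r = 4.4860^(1/5) ≈ 1.3501

1.350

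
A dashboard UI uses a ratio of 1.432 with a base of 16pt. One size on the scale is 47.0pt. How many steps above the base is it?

1.432ⁿ = 47.0 / 16 = 2.9375
n = ln(2.9375) / ln(1.432) = 1.0776 / 0.3591 ≈ 3.00

3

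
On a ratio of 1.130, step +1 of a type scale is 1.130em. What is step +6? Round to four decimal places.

1.130 × 1.130⁵ = 1.130 × 1.84244 ≈ 2.0820

2.0820em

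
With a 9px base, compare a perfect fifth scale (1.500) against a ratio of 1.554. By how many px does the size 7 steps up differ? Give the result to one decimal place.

Perfect fifth: 9.0 × 1.500⁷ = 153.773px
At 1.554: 9.0 × 1.554⁷ = 196.970px
Difference: 196.970 − 153.773 = 43.197px

43.2px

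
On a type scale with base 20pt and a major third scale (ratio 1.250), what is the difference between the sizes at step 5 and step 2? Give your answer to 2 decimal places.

29.79pt

Step 2: 20.0 × 1.250² = 31.2500pt
Step 5: 20.0 × 1.250⁵ = 61.0352pt
Difference: 61.0352 − 31.2500 = 29.7852pt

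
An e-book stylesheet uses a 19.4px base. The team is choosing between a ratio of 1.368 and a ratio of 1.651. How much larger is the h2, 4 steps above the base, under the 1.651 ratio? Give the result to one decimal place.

76.2px

At 1.368: 19.4 × 1.368⁴ = 67.943px
At 1.651: 19.4 × 1.651⁴ = 144.142px
Difference: 144.142 − 67.943 = 76.199px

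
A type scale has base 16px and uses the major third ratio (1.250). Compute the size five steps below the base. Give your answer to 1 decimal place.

5.2px

16.0 ÷ 1.250⁵ = 16.0 ÷ 3.05176 ≈ 5.24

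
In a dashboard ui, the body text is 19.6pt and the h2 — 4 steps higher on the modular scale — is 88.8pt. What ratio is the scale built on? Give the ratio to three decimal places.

1.459

r⁴ = 88.8 / 19.6, so r = (88.8/19.6)^(1/4).
r = 4.5306^(1/4) ≈ 1.4589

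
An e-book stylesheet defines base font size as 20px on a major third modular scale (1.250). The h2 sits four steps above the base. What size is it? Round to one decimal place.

A modular type scale is a geometric sequence: sizeₙ = base × rⁿ.
20.0 × 1.250⁴ = 20.0 × 2.44141 ≈ 48.83

48.8px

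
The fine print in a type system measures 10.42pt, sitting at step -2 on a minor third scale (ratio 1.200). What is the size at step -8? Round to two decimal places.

The gap is -8 − (-2) = -6 steps, so the factor is 1.200^-6.
10.42 ÷ 1.200⁶ = 10.42 ÷ 2.98598 ≈ 3.490

3.49pt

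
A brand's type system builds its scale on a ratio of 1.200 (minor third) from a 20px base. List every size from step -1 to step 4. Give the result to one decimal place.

Step -1: 20.0 ÷ 1.200 = 16.7
Step 0: 20px
Step 1: 20.0 × 1.200 = 24.0
Step 2: 20.0 × 1.200² = 28.8
Step 3: 20.0 × 1.200³ = 34.6
Step 4: 20.0 × 1.200⁴ = 41.5

16.7px, 20.0px, 24.0px, 28.8px, 34.6px, 41.5px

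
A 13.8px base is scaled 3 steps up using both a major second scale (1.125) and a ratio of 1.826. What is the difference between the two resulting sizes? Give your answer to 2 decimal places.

64.37px

Major second: 13.8 × 1.125³ = 19.6488px
At 1.826: 13.8 × 1.826³ = 84.0198px
Difference: 84.0198 − 19.6488 = 64.3710px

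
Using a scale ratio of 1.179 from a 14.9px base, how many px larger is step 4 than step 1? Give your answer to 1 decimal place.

Step 1: 14.9 × 1.179 = 17.567px
Step 4: 14.9 × 1.179⁴ = 28.790px
Difference: 28.790 − 17.567 = 11.223px

11.2px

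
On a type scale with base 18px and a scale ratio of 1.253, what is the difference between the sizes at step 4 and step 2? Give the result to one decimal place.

Step 2: 18.0 × 1.253² = 28.260px
Step 4: 18.0 × 1.253⁴ = 44.369px
Difference: 44.369 − 28.260 = 16.109px

16.1px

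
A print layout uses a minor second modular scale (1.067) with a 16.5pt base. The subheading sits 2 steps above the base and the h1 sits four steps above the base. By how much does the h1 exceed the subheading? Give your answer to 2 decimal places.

2.60pt

Step 2: 16.5 × 1.067² = 18.7851pt
Step 4: 16.5 × 1.067⁴ = 21.3866pt
Difference: 21.3866 − 18.7851 = 2.6015pt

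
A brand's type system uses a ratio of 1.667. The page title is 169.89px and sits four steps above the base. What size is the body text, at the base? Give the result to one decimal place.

22.0px

169.89 ÷ 1.667⁴ = 169.89 ÷ 7.72222 ≈ 22.000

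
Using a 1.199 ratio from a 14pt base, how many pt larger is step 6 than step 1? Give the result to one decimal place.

24.8pt

Step 1: 14.0 × 1.199 = 16.786pt
Step 6: 14.0 × 1.199⁶ = 41.595pt
Difference: 41.595 − 16.786 = 24.809pt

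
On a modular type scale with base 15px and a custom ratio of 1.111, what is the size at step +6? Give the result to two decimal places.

15.0 × 1.111⁶ = 15.0 × 1.88055 ≈ 28.21

28.21px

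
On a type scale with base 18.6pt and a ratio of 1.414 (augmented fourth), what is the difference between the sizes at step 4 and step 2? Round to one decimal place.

Step 2: 18.6 × 1.414² = 37.189pt
Step 4: 18.6 × 1.414⁴ = 74.355pt
Difference: 74.355 − 37.189 = 37.166pt

37.2pt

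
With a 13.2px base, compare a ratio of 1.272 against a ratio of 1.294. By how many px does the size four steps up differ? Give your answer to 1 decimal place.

2.5px

At 1.272: 13.2 × 1.272⁴ = 34.556px
At 1.294: 13.2 × 1.294⁴ = 37.009px
Difference: 37.009 − 34.556 = 2.453px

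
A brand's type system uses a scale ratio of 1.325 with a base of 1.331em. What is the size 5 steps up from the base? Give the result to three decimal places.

5.436em

1.331 × 1.325⁵ = 1.331 × 4.08394 ≈ 5.436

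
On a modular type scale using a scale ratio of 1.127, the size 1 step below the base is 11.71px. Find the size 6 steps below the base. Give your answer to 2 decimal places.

6.44px

11.71 ÷ 1.127⁵ = 11.71 ÷ 1.81811 ≈ 6.441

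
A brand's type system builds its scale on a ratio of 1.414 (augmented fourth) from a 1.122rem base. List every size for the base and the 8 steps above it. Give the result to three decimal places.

Step 0: 1.122rem
Step 1: 1.122 × 1.414 = 1.587
Step 2: 1.122 × 1.414² = 2.243
Step 3: 1.122 × 1.414³ = 3.172
Step 4: 1.122 × 1.414⁴ = 4.485
Step 5: 1.122 × 1.414⁵ = 6.342
Step 6: 1.122 × 1.414⁶ = 8.968
Step 7: 1.122 × 1.414⁷ = 12.681
Step 8: 1.122 × 1.414⁸ = 17.930

1.122rem, 1.587rem, 2.243rem, 3.172rem, 4.485rem, 6.342rem, 8.968rem, 12.681rem, 17.930rem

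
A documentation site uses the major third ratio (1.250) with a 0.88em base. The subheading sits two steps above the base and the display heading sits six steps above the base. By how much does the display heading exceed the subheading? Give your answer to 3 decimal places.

1.982em

Step 2: 0.88 × 1.250² = 1.37500em
Step 6: 0.88 × 1.250⁶ = 3.35693em
Difference: 3.35693 − 1.37500 = 1.98193em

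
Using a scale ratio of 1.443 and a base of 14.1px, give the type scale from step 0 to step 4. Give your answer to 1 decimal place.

Step 0: 14.1px
Step 1: 14.1 × 1.443 = 20.3
Step 2: 14.1 × 1.443² = 29.4
Step 3: 14.1 × 1.443³ = 42.4
Step 4: 14.1 × 1.443⁴ = 61.1

14.1px, 20.3px, 29.4px, 42.4px, 61.1px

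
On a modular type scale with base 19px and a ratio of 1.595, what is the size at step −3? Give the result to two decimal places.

A modular type scale is a geometric sequence: sizeₙ = base × rⁿ.
19.0 ÷ 1.595³ = 19.0 ÷ 4.05772 ≈ 4.68

4.68px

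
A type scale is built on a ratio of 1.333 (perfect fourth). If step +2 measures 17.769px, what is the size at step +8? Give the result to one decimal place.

17.769 × 1.333⁶ = 17.769 × 5.61023 ≈ 99.688

99.7px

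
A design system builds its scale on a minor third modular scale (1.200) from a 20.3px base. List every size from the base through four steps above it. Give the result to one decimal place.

20.3px, 24.4px, 29.2px, 35.1px, 42.1px

Step 0: 20.3px
Step 1: 20.3 × 1.200 = 24.4
Step 2: 20.3 × 1.200² = 29.2
Step 3: 20.3 × 1.200³ = 35.1
Step 4: 20.3 × 1.200⁴ = 42.1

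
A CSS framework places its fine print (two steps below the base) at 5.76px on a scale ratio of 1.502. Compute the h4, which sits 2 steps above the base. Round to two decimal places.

29.32px

5.76 × 1.502⁴ = 5.76 × 5.08955 ≈ 29.316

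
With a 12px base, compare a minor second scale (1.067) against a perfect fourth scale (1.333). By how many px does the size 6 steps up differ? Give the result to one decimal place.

49.6px

Minor second: 12.0 × 1.067⁶ = 17.708px
Perfect fourth: 12.0 × 1.333⁶ = 67.323px
Difference: 67.323 − 17.708 = 49.615px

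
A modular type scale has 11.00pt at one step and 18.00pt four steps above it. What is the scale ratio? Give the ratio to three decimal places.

1.131

The ratio satisfies 11.00 × r⁴ = 18.00, so r = (18.00 / 11.00)^(1/4).
r = 1.6364^(1/4) ≈ 1.1310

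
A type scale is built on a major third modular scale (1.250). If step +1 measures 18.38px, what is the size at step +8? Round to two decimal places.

87.64px

The gap is 8 − (1) = 7 steps, so the factor is 1.250^7.
18.38 × 1.250⁷ = 18.38 × 4.76837 ≈ 87.643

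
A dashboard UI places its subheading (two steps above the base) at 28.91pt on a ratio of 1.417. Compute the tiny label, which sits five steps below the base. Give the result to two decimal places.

2.52pt

28.91 ÷ 1.417⁷ = 28.91 ÷ 11.47067 ≈ 2.520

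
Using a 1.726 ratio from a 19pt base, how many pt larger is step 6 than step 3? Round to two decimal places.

Step 3: 19.0 × 1.726³ = 97.6958pt
Step 6: 19.0 × 1.726⁶ = 502.3407pt
Difference: 502.3407 − 97.6958 = 404.6449pt

404.64pt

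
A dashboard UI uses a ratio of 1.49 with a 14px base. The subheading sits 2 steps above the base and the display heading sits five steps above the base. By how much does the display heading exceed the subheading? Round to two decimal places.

Step 2: 14.0 × 1.49² = 31.0814px
Step 5: 14.0 × 1.49⁵ = 102.8157px
Difference: 102.8157 − 31.0814 = 71.7343px

71.73px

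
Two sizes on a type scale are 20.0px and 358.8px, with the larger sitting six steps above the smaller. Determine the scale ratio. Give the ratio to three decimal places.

1.618

r⁶ = 358.8 / 20.0, so r = (358.8/20.0)^(1/6).
r = 17.9400^(1/6) ≈ 1.6180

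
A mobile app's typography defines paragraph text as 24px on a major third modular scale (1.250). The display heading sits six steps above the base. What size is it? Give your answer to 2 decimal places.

24.0 × 1.250⁶ = 24.0 × 3.81470 ≈ 91.55

91.55px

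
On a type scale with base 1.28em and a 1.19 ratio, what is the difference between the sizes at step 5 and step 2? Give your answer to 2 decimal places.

1.24em

Step 2: 1.28 × 1.19² = 1.8126em
Step 5: 1.28 × 1.19⁵ = 3.0545em
Difference: 3.0545 − 1.8126 = 1.2419em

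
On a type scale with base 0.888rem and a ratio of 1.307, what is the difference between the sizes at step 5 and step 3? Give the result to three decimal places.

Step 3: 0.888 × 1.307³ = 1.98262rem
Step 5: 0.888 × 1.307⁵ = 3.38681rem
Difference: 3.38681 − 1.98262 = 1.40419rem

1.404rem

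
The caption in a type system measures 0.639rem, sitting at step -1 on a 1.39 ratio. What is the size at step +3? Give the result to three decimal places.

The gap is 3 − (-1) = 4 steps, so the factor is 1.39^4.
0.639 × 1.39⁴ = 0.639 × 3.73301 ≈ 2.385

2.385rem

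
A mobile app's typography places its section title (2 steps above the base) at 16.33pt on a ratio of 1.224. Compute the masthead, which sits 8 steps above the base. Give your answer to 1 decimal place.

Moving from step +2 to step +8 is 6 steps up, so multiply by r⁶.
16.33 × 1.224⁶ = 16.33 × 3.36270 ≈ 54.913

54.9pt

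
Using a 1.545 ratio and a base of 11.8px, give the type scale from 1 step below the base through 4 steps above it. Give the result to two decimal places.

7.64px, 11.80px, 18.23px, 28.17px, 43.52px, 67.24px

Step -1: 11.8 ÷ 1.545 = 7.64
Step 0: 11.8px
Step 1: 11.8 × 1.545 = 18.23
Step 2: 11.8 × 1.545² = 28.17
Step 3: 11.8 × 1.545³ = 43.52
Step 4: 11.8 × 1.545⁴ = 67.24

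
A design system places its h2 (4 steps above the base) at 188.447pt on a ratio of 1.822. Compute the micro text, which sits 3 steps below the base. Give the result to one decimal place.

2.8pt

188.447 ÷ 1.822⁷ = 188.447 ÷ 66.65590 ≈ 2.827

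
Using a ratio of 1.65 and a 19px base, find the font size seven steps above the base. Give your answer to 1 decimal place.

632.6px

Every step multiplies by the scale ratio.
19.0 × 1.65⁷ = 19.0 × 33.29566 ≈ 632.62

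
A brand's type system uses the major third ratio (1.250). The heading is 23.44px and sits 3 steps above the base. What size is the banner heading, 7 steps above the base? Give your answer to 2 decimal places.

23.44 × 1.250⁴ = 23.44 × 2.44141 ≈ 57.227

57.23px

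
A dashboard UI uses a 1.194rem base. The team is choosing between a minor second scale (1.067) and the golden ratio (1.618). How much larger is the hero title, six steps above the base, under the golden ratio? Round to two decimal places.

Minor second: 1.194 × 1.067⁶ = 1.7619rem
Golden ratio: 1.194 × 1.618⁶ = 21.4228rem
Difference: 21.4228 − 1.7619 = 19.6609rem

19.66rem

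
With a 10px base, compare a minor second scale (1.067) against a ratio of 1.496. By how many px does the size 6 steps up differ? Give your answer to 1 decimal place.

97.3px

Minor second: 10.0 × 1.067⁶ = 14.757px
At 1.496: 10.0 × 1.496⁶ = 112.096px
Difference: 112.096 − 14.757 = 97.339px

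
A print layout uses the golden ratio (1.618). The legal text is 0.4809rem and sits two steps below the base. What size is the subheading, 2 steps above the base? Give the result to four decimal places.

0.4809 × 1.618⁴ = 0.4809 × 6.85353 ≈ 3.2959

3.2959rem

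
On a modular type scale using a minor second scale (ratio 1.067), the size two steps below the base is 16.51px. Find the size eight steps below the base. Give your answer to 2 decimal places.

11.19px

16.51 ÷ 1.067⁶ = 16.51 ÷ 1.47566 ≈ 11.188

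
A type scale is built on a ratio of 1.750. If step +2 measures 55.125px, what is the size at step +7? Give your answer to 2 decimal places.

904.77px

55.125 × 1.750⁵ = 55.125 × 16.41309 ≈ 904.771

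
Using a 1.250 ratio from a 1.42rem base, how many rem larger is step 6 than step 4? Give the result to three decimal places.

1.950rem

Step 4: 1.42 × 1.250⁴ = 3.46680rem
Step 6: 1.42 × 1.250⁶ = 5.41687rem
Difference: 5.41687 − 3.46680 = 1.95007rem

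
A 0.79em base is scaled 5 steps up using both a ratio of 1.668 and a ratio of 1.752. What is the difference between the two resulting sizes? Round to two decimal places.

2.84em

At 1.668: 0.79 × 1.668⁵ = 10.2002em
At 1.752: 0.79 × 1.752⁵ = 13.0406em
Difference: 13.0406 − 10.2002 = 2.8404em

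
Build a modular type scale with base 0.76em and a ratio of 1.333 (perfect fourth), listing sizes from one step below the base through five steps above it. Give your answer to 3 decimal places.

Step -1: 0.76 ÷ 1.333 = 0.570
Step 0: 0.76em
Step 1: 0.76 × 1.333 = 1.013
Step 2: 0.76 × 1.333² = 1.350
Step 3: 0.76 × 1.333³ = 1.800
Step 4: 0.76 × 1.333⁴ = 2.400
Step 5: 0.76 × 1.333⁵ = 3.199

0.570em, 0.760em, 1.013em, 1.350em, 1.800em, 2.400em, 3.199em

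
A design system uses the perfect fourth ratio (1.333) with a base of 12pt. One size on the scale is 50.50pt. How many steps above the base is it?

1.333ⁿ = 50.50 / 12 = 4.2083
n = ln(4.2083) / ln(1.333) = 1.4371 / 0.2874 ≈ 5.00

5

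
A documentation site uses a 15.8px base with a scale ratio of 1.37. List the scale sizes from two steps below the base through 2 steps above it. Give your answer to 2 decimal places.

8.42px, 11.53px, 15.80px, 21.65px, 29.66px

Step -2: 15.8 ÷ 1.37² = 8.42
Step -1: 15.8 ÷ 1.37 = 11.53
Step 0: 15.8px
Step 1: 15.8 × 1.37 = 21.65
Step 2: 15.8 × 1.37² = 29.66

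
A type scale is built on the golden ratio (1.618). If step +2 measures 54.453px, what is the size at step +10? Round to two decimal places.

2557.70px

Moving from step +2 to step +10 is 8 steps up, so multiply by r⁸.
54.453 × 1.618⁸ = 54.453 × 46.97082 ≈ 2557.702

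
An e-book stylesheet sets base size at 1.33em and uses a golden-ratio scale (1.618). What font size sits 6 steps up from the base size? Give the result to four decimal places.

23.8629em

1.33 × 1.618⁶ = 1.33 × 17.94201 ≈ 23.8629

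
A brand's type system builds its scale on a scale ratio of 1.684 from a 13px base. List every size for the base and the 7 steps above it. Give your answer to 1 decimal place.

13.0px, 21.9px, 36.9px, 62.1px, 104.5px, 176.1px, 296.5px, 499.3px

Step 0: 13px
Step 1: 13.0 × 1.684 = 21.9
Step 2: 13.0 × 1.684² = 36.9
Step 3: 13.0 × 1.684³ = 62.1
Step 4: 13.0 × 1.684⁴ = 104.5
Step 5: 13.0 × 1.684⁵ = 176.1
Step 6: 13.0 × 1.684⁶ = 296.5
Step 7: 13.0 × 1.684⁷ = 499.3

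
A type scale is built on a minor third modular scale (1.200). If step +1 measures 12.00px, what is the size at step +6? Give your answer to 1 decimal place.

12.00 × 1.200⁵ = 12.00 × 2.48832 ≈ 29.860

29.9px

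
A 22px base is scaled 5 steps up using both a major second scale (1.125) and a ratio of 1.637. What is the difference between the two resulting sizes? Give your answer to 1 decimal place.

219.0px

Major second: 22.0 × 1.125⁵ = 39.645px
At 1.637: 22.0 × 1.637⁵ = 258.622px
Difference: 258.622 − 39.645 = 218.977px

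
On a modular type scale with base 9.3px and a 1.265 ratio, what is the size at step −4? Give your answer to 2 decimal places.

3.63px

Each step on a modular scale multiplies by the ratio, so the size n steps from the base is base × ratioⁿ.
9.3 ÷ 1.265⁴ = 9.3 ÷ 2.56072 ≈ 3.63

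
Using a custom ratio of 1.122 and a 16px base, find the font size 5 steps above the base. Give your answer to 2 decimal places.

16.0 × 1.122⁵ = 16.0 × 1.77813 ≈ 28.45

28.45px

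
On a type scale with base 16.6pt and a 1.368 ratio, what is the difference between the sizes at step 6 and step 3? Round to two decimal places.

66.30pt

Step 3: 16.6 × 1.368³ = 42.4978pt
Step 6: 16.6 × 1.368⁶ = 108.7989pt
Difference: 108.7989 − 42.4978 = 66.3011pt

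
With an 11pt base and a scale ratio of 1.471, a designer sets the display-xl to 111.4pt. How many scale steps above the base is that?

1.471ⁿ = 111.4 / 11 = 10.1273
n = ln(10.1273) / ln(1.471) = 2.3152 / 0.3859 ≈ 6.00

6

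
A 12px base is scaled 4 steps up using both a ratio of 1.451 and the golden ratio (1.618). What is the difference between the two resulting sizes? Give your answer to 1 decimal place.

At 1.451: 12.0 × 1.451⁴ = 53.193px
Golden ratio: 12.0 × 1.618⁴ = 82.242px
Difference: 82.242 − 53.193 = 29.049px

29.0px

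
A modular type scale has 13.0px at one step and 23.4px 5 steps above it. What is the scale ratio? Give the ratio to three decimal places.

r⁵ = 23.4 / 13.0, so r = (23.4/13.0)^(1/5).
r = 1.8000^(1/5) ≈ 1.1247

1.125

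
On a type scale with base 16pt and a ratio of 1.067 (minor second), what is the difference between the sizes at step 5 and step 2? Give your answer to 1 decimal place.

3.9pt

Step 2: 16.0 × 1.067² = 18.216pt
Step 5: 16.0 × 1.067⁵ = 22.128pt
Difference: 22.128 − 18.216 = 3.912pt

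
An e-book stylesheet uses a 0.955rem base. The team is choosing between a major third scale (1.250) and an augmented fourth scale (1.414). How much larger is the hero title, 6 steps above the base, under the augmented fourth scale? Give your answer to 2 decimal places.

3.99rem

Major third: 0.955 × 1.250⁶ = 3.6430rem
Augmented fourth: 0.955 × 1.414⁶ = 7.6331rem
Difference: 7.6331 − 3.6430 = 3.9901rem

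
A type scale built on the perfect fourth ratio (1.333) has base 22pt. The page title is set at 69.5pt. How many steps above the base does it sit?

4

1.333ⁿ = 69.5 / 22 = 3.1591
n = ln(3.1591) / ln(1.333) = 1.1503 / 0.2874 ≈ 4.00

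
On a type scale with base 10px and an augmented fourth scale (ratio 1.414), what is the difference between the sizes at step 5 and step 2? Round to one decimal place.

Step 2: 10.0 × 1.414² = 19.994px
Step 5: 10.0 × 1.414⁵ = 56.526px
Difference: 56.526 − 19.994 = 36.532px

36.5px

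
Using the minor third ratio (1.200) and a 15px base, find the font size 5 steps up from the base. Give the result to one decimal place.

15.0 × 1.200⁵ = 15.0 × 2.48832 ≈ 37.32

37.3px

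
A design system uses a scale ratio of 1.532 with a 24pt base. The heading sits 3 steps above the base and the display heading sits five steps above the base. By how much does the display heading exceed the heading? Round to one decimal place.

116.2pt

Step 3: 24.0 × 1.532³ = 86.295pt
Step 5: 24.0 × 1.532⁵ = 202.537pt
Difference: 202.537 − 86.295 = 116.242pt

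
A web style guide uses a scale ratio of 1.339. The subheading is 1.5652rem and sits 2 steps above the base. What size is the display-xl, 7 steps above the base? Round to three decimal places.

6.737rem

1.5652 × 1.339⁵ = 1.5652 × 4.30430 ≈ 6.737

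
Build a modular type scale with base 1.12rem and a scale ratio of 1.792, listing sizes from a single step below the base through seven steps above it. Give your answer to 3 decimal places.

Step -1: 1.12 ÷ 1.792 = 0.625
Step 0: 1.12rem
Step 1: 1.12 × 1.792 = 2.007
Step 2: 1.12 × 1.792² = 3.597
Step 3: 1.12 × 1.792³ = 6.445
Step 4: 1.12 × 1.792⁴ = 11.550
Step 5: 1.12 × 1.792⁵ = 20.697
Step 6: 1.12 × 1.792⁶ = 37.089
Step 7: 1.12 × 1.792⁷ = 66.464

0.625rem, 1.120rem, 2.007rem, 3.597rem, 6.445rem, 11.550rem, 20.697rem, 37.089rem, 66.464rem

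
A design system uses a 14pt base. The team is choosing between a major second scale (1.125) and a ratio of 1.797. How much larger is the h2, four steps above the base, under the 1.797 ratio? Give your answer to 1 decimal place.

123.6pt

Major second: 14.0 × 1.125⁴ = 22.425pt
At 1.797: 14.0 × 1.797⁴ = 145.989pt
Difference: 145.989 − 22.425 = 123.564pt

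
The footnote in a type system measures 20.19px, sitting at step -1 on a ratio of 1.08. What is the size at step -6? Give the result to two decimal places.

20.19 ÷ 1.08⁵ = 20.19 ÷ 1.46933 ≈ 13.741

13.74px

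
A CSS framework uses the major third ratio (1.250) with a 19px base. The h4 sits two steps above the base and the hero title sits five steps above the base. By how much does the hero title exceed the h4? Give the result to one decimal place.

Step 2: 19.0 × 1.250² = 29.688px
Step 5: 19.0 × 1.250⁵ = 57.983px
Difference: 57.983 − 29.688 = 28.295px

28.3px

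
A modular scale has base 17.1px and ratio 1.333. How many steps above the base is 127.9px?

7

1.333ⁿ = 127.9 / 17.1 = 7.4795
n = ln(7.4795) / ln(1.333) = 2.0122 / 0.2874 ≈ 7.00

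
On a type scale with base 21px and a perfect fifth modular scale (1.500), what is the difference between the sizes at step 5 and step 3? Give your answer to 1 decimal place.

Step 3: 21.0 × 1.500³ = 70.875px
Step 5: 21.0 × 1.500⁵ = 159.469px
Difference: 159.469 − 70.875 = 88.594px

88.6px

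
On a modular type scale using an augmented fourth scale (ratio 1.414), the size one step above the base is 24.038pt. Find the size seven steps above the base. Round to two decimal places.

24.038 × 1.414⁶ = 24.038 × 7.99275 ≈ 192.130

192.13pt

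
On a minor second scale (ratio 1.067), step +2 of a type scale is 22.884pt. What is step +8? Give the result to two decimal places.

Moving from step +2 to step +8 is 6 steps up, so multiply by r⁶.
22.884 × 1.067⁶ = 22.884 × 1.47566 ≈ 33.769

33.77pt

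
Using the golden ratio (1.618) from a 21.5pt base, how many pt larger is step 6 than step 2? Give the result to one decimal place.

329.5pt

Step 2: 21.5 × 1.618² = 56.285pt
Step 6: 21.5 × 1.618⁶ = 385.753pt
Difference: 385.753 − 56.285 = 329.468pt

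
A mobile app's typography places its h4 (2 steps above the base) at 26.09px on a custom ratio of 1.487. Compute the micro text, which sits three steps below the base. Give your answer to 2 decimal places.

26.09 ÷ 1.487⁵ = 26.09 ÷ 7.27034 ≈ 3.589

3.59px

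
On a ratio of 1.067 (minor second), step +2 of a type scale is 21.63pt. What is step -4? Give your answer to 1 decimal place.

14.7pt

Moving from step +2 to step -4 is 6 steps down, so divide by r⁶.
21.63 ÷ 1.067⁶ = 21.63 ÷ 1.47566 ≈ 14.658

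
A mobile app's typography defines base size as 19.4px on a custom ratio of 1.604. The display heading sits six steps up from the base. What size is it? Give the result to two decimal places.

19.4 × 1.604⁶ = 19.4 × 17.03045 ≈ 330.39

330.39px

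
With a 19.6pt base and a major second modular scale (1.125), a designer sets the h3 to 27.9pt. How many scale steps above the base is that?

3

1.125ⁿ = 27.9 / 19.6 = 1.4235
n = ln(1.4235) / ln(1.125) = 0.3531 / 0.1178 ≈ 3.00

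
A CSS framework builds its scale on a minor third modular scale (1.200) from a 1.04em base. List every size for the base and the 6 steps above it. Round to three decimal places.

Step 0: 1.04em
Step 1: 1.04 × 1.200 = 1.248
Step 2: 1.04 × 1.200² = 1.498
Step 3: 1.04 × 1.200³ = 1.797
Step 4: 1.04 × 1.200⁴ = 2.157
Step 5: 1.04 × 1.200⁵ = 2.588
Step 6: 1.04 × 1.200⁶ = 3.105

1.040em, 1.248em, 1.498em, 1.797em, 2.157em, 2.588em, 3.105em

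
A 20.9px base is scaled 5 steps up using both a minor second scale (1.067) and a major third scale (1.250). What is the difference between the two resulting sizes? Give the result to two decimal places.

Minor second: 20.9 × 1.067⁵ = 28.9047px
Major third: 20.9 × 1.250⁵ = 63.7817px
Difference: 63.7817 − 28.9047 = 34.8770px

34.88px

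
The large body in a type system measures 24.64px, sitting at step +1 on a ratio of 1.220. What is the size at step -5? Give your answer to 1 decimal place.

7.5px

24.64 ÷ 1.220⁶ = 24.64 ÷ 3.29730 ≈ 7.473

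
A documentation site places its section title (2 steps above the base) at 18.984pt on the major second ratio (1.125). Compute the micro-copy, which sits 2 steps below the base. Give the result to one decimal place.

Moving from step +2 to step -2 is 4 steps down, so divide by r⁴.
18.984 ÷ 1.125⁴ = 18.984 ÷ 1.60181 ≈ 11.852

11.9pt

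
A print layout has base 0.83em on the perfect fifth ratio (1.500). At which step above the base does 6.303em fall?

5

1.500ⁿ = 6.303 / 0.83 = 7.5940
n = ln(7.5940) / ln(1.500) = 2.0274 / 0.4055 ≈ 5.00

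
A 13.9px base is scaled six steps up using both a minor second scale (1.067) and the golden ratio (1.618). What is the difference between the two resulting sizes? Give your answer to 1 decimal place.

228.9px

Minor second: 13.9 × 1.067⁶ = 20.512px
Golden ratio: 13.9 × 1.618⁶ = 249.394px
Difference: 249.394 − 20.512 = 228.882px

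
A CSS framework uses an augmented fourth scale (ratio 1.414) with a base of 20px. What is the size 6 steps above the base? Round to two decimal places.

159.86px

20.0 × 1.414⁶ = 20.0 × 7.99275 ≈ 159.86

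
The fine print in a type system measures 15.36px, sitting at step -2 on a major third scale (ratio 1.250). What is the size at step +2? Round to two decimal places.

15.36 × 1.250⁴ = 15.36 × 2.44141 ≈ 37.500

37.50px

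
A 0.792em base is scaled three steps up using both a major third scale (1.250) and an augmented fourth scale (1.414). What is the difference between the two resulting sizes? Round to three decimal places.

0.692em

Major third: 0.792 × 1.250³ = 1.54688em
Augmented fourth: 0.792 × 1.414³ = 2.23910em
Difference: 2.23910 − 1.54688 = 0.69222em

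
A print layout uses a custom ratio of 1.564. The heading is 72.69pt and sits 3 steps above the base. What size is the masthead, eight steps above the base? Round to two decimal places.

680.23pt

The gap is 8 − (3) = 5 steps, so the factor is 1.564^5.
72.69 × 1.564⁵ = 72.69 × 9.35802 ≈ 680.234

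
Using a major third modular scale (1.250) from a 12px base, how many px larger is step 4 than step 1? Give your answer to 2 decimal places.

Step 1: 12.0 × 1.250 = 15.0000px
Step 4: 12.0 × 1.250⁴ = 29.2969px
Difference: 29.2969 − 15.0000 = 14.2969px

14.30px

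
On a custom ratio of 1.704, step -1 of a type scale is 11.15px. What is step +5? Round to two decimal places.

Moving from step -1 to step +5 is 6 steps up, so multiply by r⁶.
11.15 × 1.704⁶ = 11.15 × 24.48035 ≈ 272.956

272.96px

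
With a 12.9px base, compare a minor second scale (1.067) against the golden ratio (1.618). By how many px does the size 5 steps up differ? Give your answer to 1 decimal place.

Minor second: 12.9 × 1.067⁵ = 17.841px
Golden ratio: 12.9 × 1.618⁵ = 143.048px
Difference: 143.048 − 17.841 = 125.207px

125.2px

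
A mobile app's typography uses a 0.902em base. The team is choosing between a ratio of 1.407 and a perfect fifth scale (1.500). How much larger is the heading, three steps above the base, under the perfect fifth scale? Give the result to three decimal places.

0.532em

At 1.407: 0.902 × 1.407³ = 2.51240em
Perfect fifth: 0.902 × 1.500³ = 3.04425em
Difference: 3.04425 − 2.51240 = 0.53185em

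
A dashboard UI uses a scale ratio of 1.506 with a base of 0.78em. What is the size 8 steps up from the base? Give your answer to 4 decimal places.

Each step on a modular scale multiplies by the ratio, so the size n steps from the base is base × ratioⁿ.
0.78 × 1.506⁸ = 0.78 × 26.46061 ≈ 20.6393

20.6393em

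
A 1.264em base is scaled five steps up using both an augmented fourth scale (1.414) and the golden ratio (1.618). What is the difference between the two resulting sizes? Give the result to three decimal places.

Augmented fourth: 1.264 × 1.414⁵ = 7.14487em
Golden ratio: 1.264 × 1.618⁵ = 14.01650em
Difference: 14.01650 − 7.14487 = 6.87163em

6.872em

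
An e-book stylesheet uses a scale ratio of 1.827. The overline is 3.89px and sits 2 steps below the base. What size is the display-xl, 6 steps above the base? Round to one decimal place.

482.9px

3.89 × 1.827⁸ = 3.89 × 124.13904 ≈ 482.901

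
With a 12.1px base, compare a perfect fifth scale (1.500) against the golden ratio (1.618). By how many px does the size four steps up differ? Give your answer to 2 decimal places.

21.67px

Perfect fifth: 12.1 × 1.500⁴ = 61.2563px
Golden ratio: 12.1 × 1.618⁴ = 82.9277px
Difference: 82.9277 − 61.2563 = 21.6714px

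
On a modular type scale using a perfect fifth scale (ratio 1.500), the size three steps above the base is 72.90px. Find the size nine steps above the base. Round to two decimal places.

830.38px

72.90 × 1.500⁶ = 72.90 × 11.39062 ≈ 830.377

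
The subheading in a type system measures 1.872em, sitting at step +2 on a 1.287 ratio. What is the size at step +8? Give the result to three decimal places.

8.507em

The gap is 8 − (2) = 6 steps, so the factor is 1.287^6.
1.872 × 1.287⁶ = 1.872 × 4.54434 ≈ 8.507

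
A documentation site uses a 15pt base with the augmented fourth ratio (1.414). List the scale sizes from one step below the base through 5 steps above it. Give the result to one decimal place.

Step -1: 15.0 ÷ 1.414 = 10.6
Step 0: 15pt
Step 1: 15.0 × 1.414 = 21.2
Step 2: 15.0 × 1.414² = 30.0
Step 3: 15.0 × 1.414³ = 42.4
Step 4: 15.0 × 1.414⁴ = 60.0
Step 5: 15.0 × 1.414⁵ = 84.8

10.6pt, 15.0pt, 21.2pt, 30.0pt, 42.4pt, 60.0pt, 84.8pt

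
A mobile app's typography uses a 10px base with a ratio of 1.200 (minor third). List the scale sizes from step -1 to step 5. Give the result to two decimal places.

Step -1: 10.0 ÷ 1.200 = 8.33
Step 0: 10px
Step 1: 10.0 × 1.200 = 12.00
Step 2: 10.0 × 1.200² = 14.40
Step 3: 10.0 × 1.200³ = 17.28
Step 4: 10.0 × 1.200⁴ = 20.74
Step 5: 10.0 × 1.200⁵ = 24.88

8.33px, 10.00px, 12.00px, 14.40px, 17.28px, 20.74px, 24.88px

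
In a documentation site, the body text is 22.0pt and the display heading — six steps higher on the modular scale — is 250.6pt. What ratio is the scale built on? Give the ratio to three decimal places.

r⁶ = 250.6 / 22.0, so r = (250.6/22.0)^(1/6).
r = 11.3909^(1/6) ≈ 1.5000

1.500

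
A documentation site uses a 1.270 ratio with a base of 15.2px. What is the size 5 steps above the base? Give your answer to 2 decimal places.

15.2 × 1.270⁵ = 15.2 × 3.30384 ≈ 50.22

50.22px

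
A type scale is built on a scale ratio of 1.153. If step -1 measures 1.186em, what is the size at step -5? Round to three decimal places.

0.671em

1.186 ÷ 1.153⁴ = 1.186 ÷ 1.76733 ≈ 0.671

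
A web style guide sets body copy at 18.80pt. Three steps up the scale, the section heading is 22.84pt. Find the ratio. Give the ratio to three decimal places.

The ratio satisfies 18.80 × r³ = 22.84, so r = (22.84 / 18.80)^(1/3).
r = 1.2149^(1/3) ≈ 1.0670

1.067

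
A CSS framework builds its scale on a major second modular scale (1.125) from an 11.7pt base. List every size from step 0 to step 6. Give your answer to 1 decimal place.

11.7pt, 13.2pt, 14.8pt, 16.7pt, 18.7pt, 21.1pt, 23.7pt

Step 0: 11.7pt
Step 1: 11.7 × 1.125 = 13.2
Step 2: 11.7 × 1.125² = 14.8
Step 3: 11.7 × 1.125³ = 16.7
Step 4: 11.7 × 1.125⁴ = 18.7
Step 5: 11.7 × 1.125⁵ = 21.1
Step 6: 11.7 × 1.125⁶ = 23.7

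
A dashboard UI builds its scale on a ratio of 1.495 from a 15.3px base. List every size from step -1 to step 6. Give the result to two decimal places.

Step -1: 15.3 ÷ 1.495 = 10.23
Step 0: 15.3px
Step 1: 15.3 × 1.495 = 22.87
Step 2: 15.3 × 1.495² = 34.20
Step 3: 15.3 × 1.495³ = 51.12
Step 4: 15.3 × 1.495⁴ = 76.43
Step 5: 15.3 × 1.495⁵ = 114.26
Step 6: 15.3 × 1.495⁶ = 170.82

10.23px, 15.30px, 22.87px, 34.20px, 51.12px, 76.43px, 114.26px, 170.82px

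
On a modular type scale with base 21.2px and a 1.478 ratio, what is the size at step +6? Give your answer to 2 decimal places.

Every step multiplies by the scale ratio.
21.2 × 1.478⁶ = 21.2 × 10.42429 ≈ 221.00

221.00px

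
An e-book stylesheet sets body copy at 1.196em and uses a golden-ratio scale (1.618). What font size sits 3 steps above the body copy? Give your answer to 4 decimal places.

A modular type scale is a geometric sequence: sizeₙ = base × rⁿ.
1.196 × 1.618³ = 1.196 × 4.23580 ≈ 5.0660

5.0660em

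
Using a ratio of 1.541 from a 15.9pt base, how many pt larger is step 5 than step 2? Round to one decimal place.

100.4pt

Step 2: 15.9 × 1.541² = 37.757pt
Step 5: 15.9 × 1.541⁵ = 138.169pt
Difference: 138.169 − 37.757 = 100.412pt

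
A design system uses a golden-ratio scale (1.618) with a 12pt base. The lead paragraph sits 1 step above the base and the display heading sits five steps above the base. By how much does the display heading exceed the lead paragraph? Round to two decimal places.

113.65pt

Step 1: 12.0 × 1.618 = 19.4160pt
Step 5: 12.0 × 1.618⁵ = 133.0681pt
Difference: 133.0681 − 19.4160 = 113.6521pt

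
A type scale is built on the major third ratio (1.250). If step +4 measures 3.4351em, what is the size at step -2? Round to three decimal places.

3.4351 ÷ 1.250⁶ = 3.4351 ÷ 3.81470 ≈ 0.900

0.900em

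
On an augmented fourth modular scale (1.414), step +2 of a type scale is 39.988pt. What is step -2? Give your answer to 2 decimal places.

Moving from step +2 to step -2 is 4 steps down, so divide by r⁴.
39.988 ÷ 1.414⁴ = 39.988 ÷ 3.99758 ≈ 10.003

10.00pt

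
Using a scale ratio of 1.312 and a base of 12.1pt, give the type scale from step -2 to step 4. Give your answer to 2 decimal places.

7.03pt, 9.22pt, 12.10pt, 15.88pt, 20.83pt, 27.33pt, 35.85pt

Step -2: 12.1 ÷ 1.312² = 7.03
Step -1: 12.1 ÷ 1.312 = 9.22
Step 0: 12.1pt
Step 1: 12.1 × 1.312 = 15.88
Step 2: 12.1 × 1.312² = 20.83
Step 3: 12.1 × 1.312³ = 27.33
Step 4: 12.1 × 1.312⁴ = 35.85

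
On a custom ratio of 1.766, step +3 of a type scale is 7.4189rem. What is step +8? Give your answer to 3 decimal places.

7.4189 × 1.766⁵ = 7.4189 × 17.17724 ≈ 127.436

127.436rem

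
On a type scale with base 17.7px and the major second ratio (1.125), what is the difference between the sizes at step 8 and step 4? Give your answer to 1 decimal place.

17.1px

Step 4: 17.7 × 1.125⁴ = 28.352px
Step 8: 17.7 × 1.125⁸ = 45.414px
Difference: 45.414 − 28.352 = 17.062px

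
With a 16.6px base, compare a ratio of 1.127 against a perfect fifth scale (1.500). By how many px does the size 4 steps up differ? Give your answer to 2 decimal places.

At 1.127: 16.6 × 1.127⁴ = 26.7796px
Perfect fifth: 16.6 × 1.500⁴ = 84.0375px
Difference: 84.0375 − 26.7796 = 57.2579px

57.26px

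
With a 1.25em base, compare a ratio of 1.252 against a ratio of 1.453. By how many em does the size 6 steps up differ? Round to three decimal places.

6.948em

At 1.252: 1.25 × 1.252⁶ = 4.81433em
At 1.453: 1.25 × 1.453⁶ = 11.76261em
Difference: 11.76261 − 4.81433 = 6.94828em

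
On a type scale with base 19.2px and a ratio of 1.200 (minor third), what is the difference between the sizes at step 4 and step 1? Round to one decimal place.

Step 1: 19.2 × 1.200 = 23.040px
Step 4: 19.2 × 1.200⁴ = 39.813px
Difference: 39.813 − 23.040 = 16.773px

16.8px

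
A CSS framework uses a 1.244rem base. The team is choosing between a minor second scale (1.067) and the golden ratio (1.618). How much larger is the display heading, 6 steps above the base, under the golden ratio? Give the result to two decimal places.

Minor second: 1.244 × 1.067⁶ = 1.8357rem
Golden ratio: 1.244 × 1.618⁶ = 22.3199rem
Difference: 22.3199 − 1.8357 = 20.4842rem

20.48rem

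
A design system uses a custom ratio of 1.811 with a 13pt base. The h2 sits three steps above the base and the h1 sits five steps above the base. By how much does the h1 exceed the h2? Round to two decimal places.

176.03pt

Step 3: 13.0 × 1.811³ = 77.2145pt
Step 5: 13.0 × 1.811⁵ = 253.2419pt
Difference: 253.2419 − 77.2145 = 176.0274pt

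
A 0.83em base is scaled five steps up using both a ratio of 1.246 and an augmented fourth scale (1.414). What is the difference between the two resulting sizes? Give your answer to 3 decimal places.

At 1.246: 0.83 × 1.246⁵ = 2.49269em
Augmented fourth: 0.83 × 1.414⁵ = 4.69164em
Difference: 4.69164 − 2.49269 = 2.19895em

2.199em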